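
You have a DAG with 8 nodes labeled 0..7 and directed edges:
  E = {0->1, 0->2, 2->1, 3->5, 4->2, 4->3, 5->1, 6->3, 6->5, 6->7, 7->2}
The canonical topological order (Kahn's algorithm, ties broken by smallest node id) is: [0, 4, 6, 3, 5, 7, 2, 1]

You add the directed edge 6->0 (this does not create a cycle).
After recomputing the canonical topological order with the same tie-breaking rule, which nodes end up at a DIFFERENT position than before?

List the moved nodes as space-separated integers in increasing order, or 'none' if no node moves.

Answer: 0 4 6

Derivation:
Old toposort: [0, 4, 6, 3, 5, 7, 2, 1]
Added edge 6->0
Recompute Kahn (smallest-id tiebreak):
  initial in-degrees: [1, 3, 3, 2, 0, 2, 0, 1]
  ready (indeg=0): [4, 6]
  pop 4: indeg[2]->2; indeg[3]->1 | ready=[6] | order so far=[4]
  pop 6: indeg[0]->0; indeg[3]->0; indeg[5]->1; indeg[7]->0 | ready=[0, 3, 7] | order so far=[4, 6]
  pop 0: indeg[1]->2; indeg[2]->1 | ready=[3, 7] | order so far=[4, 6, 0]
  pop 3: indeg[5]->0 | ready=[5, 7] | order so far=[4, 6, 0, 3]
  pop 5: indeg[1]->1 | ready=[7] | order so far=[4, 6, 0, 3, 5]
  pop 7: indeg[2]->0 | ready=[2] | order so far=[4, 6, 0, 3, 5, 7]
  pop 2: indeg[1]->0 | ready=[1] | order so far=[4, 6, 0, 3, 5, 7, 2]
  pop 1: no out-edges | ready=[] | order so far=[4, 6, 0, 3, 5, 7, 2, 1]
New canonical toposort: [4, 6, 0, 3, 5, 7, 2, 1]
Compare positions:
  Node 0: index 0 -> 2 (moved)
  Node 1: index 7 -> 7 (same)
  Node 2: index 6 -> 6 (same)
  Node 3: index 3 -> 3 (same)
  Node 4: index 1 -> 0 (moved)
  Node 5: index 4 -> 4 (same)
  Node 6: index 2 -> 1 (moved)
  Node 7: index 5 -> 5 (same)
Nodes that changed position: 0 4 6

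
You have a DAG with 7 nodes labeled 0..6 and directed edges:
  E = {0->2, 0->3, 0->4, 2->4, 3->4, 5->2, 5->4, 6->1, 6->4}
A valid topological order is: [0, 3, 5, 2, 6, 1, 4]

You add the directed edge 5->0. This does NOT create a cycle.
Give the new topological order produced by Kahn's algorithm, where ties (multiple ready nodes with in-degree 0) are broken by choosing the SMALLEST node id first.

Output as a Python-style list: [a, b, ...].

Old toposort: [0, 3, 5, 2, 6, 1, 4]
Added edge: 5->0
Position of 5 (2) > position of 0 (0). Must reorder: 5 must now come before 0.
Run Kahn's algorithm (break ties by smallest node id):
  initial in-degrees: [1, 1, 2, 1, 5, 0, 0]
  ready (indeg=0): [5, 6]
  pop 5: indeg[0]->0; indeg[2]->1; indeg[4]->4 | ready=[0, 6] | order so far=[5]
  pop 0: indeg[2]->0; indeg[3]->0; indeg[4]->3 | ready=[2, 3, 6] | order so far=[5, 0]
  pop 2: indeg[4]->2 | ready=[3, 6] | order so far=[5, 0, 2]
  pop 3: indeg[4]->1 | ready=[6] | order so far=[5, 0, 2, 3]
  pop 6: indeg[1]->0; indeg[4]->0 | ready=[1, 4] | order so far=[5, 0, 2, 3, 6]
  pop 1: no out-edges | ready=[4] | order so far=[5, 0, 2, 3, 6, 1]
  pop 4: no out-edges | ready=[] | order so far=[5, 0, 2, 3, 6, 1, 4]
  Result: [5, 0, 2, 3, 6, 1, 4]

Answer: [5, 0, 2, 3, 6, 1, 4]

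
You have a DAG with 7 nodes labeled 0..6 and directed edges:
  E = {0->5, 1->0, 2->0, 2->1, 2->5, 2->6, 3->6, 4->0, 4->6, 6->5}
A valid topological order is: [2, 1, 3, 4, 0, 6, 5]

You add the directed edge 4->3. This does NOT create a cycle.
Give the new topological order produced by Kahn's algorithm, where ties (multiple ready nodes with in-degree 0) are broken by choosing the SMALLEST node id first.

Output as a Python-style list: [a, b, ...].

Old toposort: [2, 1, 3, 4, 0, 6, 5]
Added edge: 4->3
Position of 4 (3) > position of 3 (2). Must reorder: 4 must now come before 3.
Run Kahn's algorithm (break ties by smallest node id):
  initial in-degrees: [3, 1, 0, 1, 0, 3, 3]
  ready (indeg=0): [2, 4]
  pop 2: indeg[0]->2; indeg[1]->0; indeg[5]->2; indeg[6]->2 | ready=[1, 4] | order so far=[2]
  pop 1: indeg[0]->1 | ready=[4] | order so far=[2, 1]
  pop 4: indeg[0]->0; indeg[3]->0; indeg[6]->1 | ready=[0, 3] | order so far=[2, 1, 4]
  pop 0: indeg[5]->1 | ready=[3] | order so far=[2, 1, 4, 0]
  pop 3: indeg[6]->0 | ready=[6] | order so far=[2, 1, 4, 0, 3]
  pop 6: indeg[5]->0 | ready=[5] | order so far=[2, 1, 4, 0, 3, 6]
  pop 5: no out-edges | ready=[] | order so far=[2, 1, 4, 0, 3, 6, 5]
  Result: [2, 1, 4, 0, 3, 6, 5]

Answer: [2, 1, 4, 0, 3, 6, 5]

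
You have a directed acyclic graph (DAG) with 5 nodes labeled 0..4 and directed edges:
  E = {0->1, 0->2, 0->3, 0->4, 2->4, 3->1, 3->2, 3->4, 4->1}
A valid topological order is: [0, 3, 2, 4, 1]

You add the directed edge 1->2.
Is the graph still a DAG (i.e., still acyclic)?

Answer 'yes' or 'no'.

Answer: no

Derivation:
Given toposort: [0, 3, 2, 4, 1]
Position of 1: index 4; position of 2: index 2
New edge 1->2: backward (u after v in old order)
Backward edge: old toposort is now invalid. Check if this creates a cycle.
Does 2 already reach 1? Reachable from 2: [1, 2, 4]. YES -> cycle!
Still a DAG? no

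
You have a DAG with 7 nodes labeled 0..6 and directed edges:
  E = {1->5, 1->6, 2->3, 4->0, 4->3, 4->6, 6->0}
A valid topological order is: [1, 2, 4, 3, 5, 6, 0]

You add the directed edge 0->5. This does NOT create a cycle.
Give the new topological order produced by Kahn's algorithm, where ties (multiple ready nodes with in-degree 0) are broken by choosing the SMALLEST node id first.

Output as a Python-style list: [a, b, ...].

Old toposort: [1, 2, 4, 3, 5, 6, 0]
Added edge: 0->5
Position of 0 (6) > position of 5 (4). Must reorder: 0 must now come before 5.
Run Kahn's algorithm (break ties by smallest node id):
  initial in-degrees: [2, 0, 0, 2, 0, 2, 2]
  ready (indeg=0): [1, 2, 4]
  pop 1: indeg[5]->1; indeg[6]->1 | ready=[2, 4] | order so far=[1]
  pop 2: indeg[3]->1 | ready=[4] | order so far=[1, 2]
  pop 4: indeg[0]->1; indeg[3]->0; indeg[6]->0 | ready=[3, 6] | order so far=[1, 2, 4]
  pop 3: no out-edges | ready=[6] | order so far=[1, 2, 4, 3]
  pop 6: indeg[0]->0 | ready=[0] | order so far=[1, 2, 4, 3, 6]
  pop 0: indeg[5]->0 | ready=[5] | order so far=[1, 2, 4, 3, 6, 0]
  pop 5: no out-edges | ready=[] | order so far=[1, 2, 4, 3, 6, 0, 5]
  Result: [1, 2, 4, 3, 6, 0, 5]

Answer: [1, 2, 4, 3, 6, 0, 5]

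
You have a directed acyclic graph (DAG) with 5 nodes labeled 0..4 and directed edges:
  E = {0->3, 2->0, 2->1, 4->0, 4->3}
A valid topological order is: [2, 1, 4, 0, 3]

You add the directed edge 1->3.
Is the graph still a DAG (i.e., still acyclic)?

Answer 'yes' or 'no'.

Given toposort: [2, 1, 4, 0, 3]
Position of 1: index 1; position of 3: index 4
New edge 1->3: forward
Forward edge: respects the existing order. Still a DAG, same toposort still valid.
Still a DAG? yes

Answer: yes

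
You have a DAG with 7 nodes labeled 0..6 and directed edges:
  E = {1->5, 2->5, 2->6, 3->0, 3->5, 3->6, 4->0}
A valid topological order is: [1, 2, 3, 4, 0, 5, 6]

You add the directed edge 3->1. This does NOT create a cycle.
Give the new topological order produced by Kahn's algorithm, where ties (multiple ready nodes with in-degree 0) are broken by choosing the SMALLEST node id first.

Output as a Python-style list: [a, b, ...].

Answer: [2, 3, 1, 4, 0, 5, 6]

Derivation:
Old toposort: [1, 2, 3, 4, 0, 5, 6]
Added edge: 3->1
Position of 3 (2) > position of 1 (0). Must reorder: 3 must now come before 1.
Run Kahn's algorithm (break ties by smallest node id):
  initial in-degrees: [2, 1, 0, 0, 0, 3, 2]
  ready (indeg=0): [2, 3, 4]
  pop 2: indeg[5]->2; indeg[6]->1 | ready=[3, 4] | order so far=[2]
  pop 3: indeg[0]->1; indeg[1]->0; indeg[5]->1; indeg[6]->0 | ready=[1, 4, 6] | order so far=[2, 3]
  pop 1: indeg[5]->0 | ready=[4, 5, 6] | order so far=[2, 3, 1]
  pop 4: indeg[0]->0 | ready=[0, 5, 6] | order so far=[2, 3, 1, 4]
  pop 0: no out-edges | ready=[5, 6] | order so far=[2, 3, 1, 4, 0]
  pop 5: no out-edges | ready=[6] | order so far=[2, 3, 1, 4, 0, 5]
  pop 6: no out-edges | ready=[] | order so far=[2, 3, 1, 4, 0, 5, 6]
  Result: [2, 3, 1, 4, 0, 5, 6]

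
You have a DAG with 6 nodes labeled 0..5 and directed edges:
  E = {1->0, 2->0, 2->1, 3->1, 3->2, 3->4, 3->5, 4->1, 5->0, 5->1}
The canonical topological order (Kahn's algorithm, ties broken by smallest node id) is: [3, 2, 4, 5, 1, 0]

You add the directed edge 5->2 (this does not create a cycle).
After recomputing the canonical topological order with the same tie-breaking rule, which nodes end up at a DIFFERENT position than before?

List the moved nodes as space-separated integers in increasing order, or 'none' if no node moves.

Answer: 2 4 5

Derivation:
Old toposort: [3, 2, 4, 5, 1, 0]
Added edge 5->2
Recompute Kahn (smallest-id tiebreak):
  initial in-degrees: [3, 4, 2, 0, 1, 1]
  ready (indeg=0): [3]
  pop 3: indeg[1]->3; indeg[2]->1; indeg[4]->0; indeg[5]->0 | ready=[4, 5] | order so far=[3]
  pop 4: indeg[1]->2 | ready=[5] | order so far=[3, 4]
  pop 5: indeg[0]->2; indeg[1]->1; indeg[2]->0 | ready=[2] | order so far=[3, 4, 5]
  pop 2: indeg[0]->1; indeg[1]->0 | ready=[1] | order so far=[3, 4, 5, 2]
  pop 1: indeg[0]->0 | ready=[0] | order so far=[3, 4, 5, 2, 1]
  pop 0: no out-edges | ready=[] | order so far=[3, 4, 5, 2, 1, 0]
New canonical toposort: [3, 4, 5, 2, 1, 0]
Compare positions:
  Node 0: index 5 -> 5 (same)
  Node 1: index 4 -> 4 (same)
  Node 2: index 1 -> 3 (moved)
  Node 3: index 0 -> 0 (same)
  Node 4: index 2 -> 1 (moved)
  Node 5: index 3 -> 2 (moved)
Nodes that changed position: 2 4 5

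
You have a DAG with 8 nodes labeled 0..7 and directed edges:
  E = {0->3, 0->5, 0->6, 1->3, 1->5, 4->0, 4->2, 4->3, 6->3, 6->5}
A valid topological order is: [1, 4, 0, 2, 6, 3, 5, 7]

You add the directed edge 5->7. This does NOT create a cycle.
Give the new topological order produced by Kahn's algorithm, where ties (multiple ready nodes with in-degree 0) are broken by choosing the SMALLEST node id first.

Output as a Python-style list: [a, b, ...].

Old toposort: [1, 4, 0, 2, 6, 3, 5, 7]
Added edge: 5->7
Position of 5 (6) < position of 7 (7). Old order still valid.
Run Kahn's algorithm (break ties by smallest node id):
  initial in-degrees: [1, 0, 1, 4, 0, 3, 1, 1]
  ready (indeg=0): [1, 4]
  pop 1: indeg[3]->3; indeg[5]->2 | ready=[4] | order so far=[1]
  pop 4: indeg[0]->0; indeg[2]->0; indeg[3]->2 | ready=[0, 2] | order so far=[1, 4]
  pop 0: indeg[3]->1; indeg[5]->1; indeg[6]->0 | ready=[2, 6] | order so far=[1, 4, 0]
  pop 2: no out-edges | ready=[6] | order so far=[1, 4, 0, 2]
  pop 6: indeg[3]->0; indeg[5]->0 | ready=[3, 5] | order so far=[1, 4, 0, 2, 6]
  pop 3: no out-edges | ready=[5] | order so far=[1, 4, 0, 2, 6, 3]
  pop 5: indeg[7]->0 | ready=[7] | order so far=[1, 4, 0, 2, 6, 3, 5]
  pop 7: no out-edges | ready=[] | order so far=[1, 4, 0, 2, 6, 3, 5, 7]
  Result: [1, 4, 0, 2, 6, 3, 5, 7]

Answer: [1, 4, 0, 2, 6, 3, 5, 7]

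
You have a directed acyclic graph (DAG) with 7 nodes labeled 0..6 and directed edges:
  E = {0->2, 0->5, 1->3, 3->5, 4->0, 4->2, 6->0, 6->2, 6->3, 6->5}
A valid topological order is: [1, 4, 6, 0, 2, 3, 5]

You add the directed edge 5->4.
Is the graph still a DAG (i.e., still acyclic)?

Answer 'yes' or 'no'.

Answer: no

Derivation:
Given toposort: [1, 4, 6, 0, 2, 3, 5]
Position of 5: index 6; position of 4: index 1
New edge 5->4: backward (u after v in old order)
Backward edge: old toposort is now invalid. Check if this creates a cycle.
Does 4 already reach 5? Reachable from 4: [0, 2, 4, 5]. YES -> cycle!
Still a DAG? no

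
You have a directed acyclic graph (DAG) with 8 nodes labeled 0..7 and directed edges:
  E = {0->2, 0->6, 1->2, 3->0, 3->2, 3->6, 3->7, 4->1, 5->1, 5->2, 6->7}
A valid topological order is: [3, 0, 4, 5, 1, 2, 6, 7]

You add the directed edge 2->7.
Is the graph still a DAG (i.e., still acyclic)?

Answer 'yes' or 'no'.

Given toposort: [3, 0, 4, 5, 1, 2, 6, 7]
Position of 2: index 5; position of 7: index 7
New edge 2->7: forward
Forward edge: respects the existing order. Still a DAG, same toposort still valid.
Still a DAG? yes

Answer: yes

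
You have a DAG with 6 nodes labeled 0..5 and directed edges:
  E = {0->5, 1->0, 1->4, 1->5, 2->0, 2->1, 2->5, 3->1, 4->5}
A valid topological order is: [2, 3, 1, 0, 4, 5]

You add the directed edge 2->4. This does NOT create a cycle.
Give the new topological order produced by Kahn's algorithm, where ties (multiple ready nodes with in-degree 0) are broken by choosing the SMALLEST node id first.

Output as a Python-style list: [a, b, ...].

Answer: [2, 3, 1, 0, 4, 5]

Derivation:
Old toposort: [2, 3, 1, 0, 4, 5]
Added edge: 2->4
Position of 2 (0) < position of 4 (4). Old order still valid.
Run Kahn's algorithm (break ties by smallest node id):
  initial in-degrees: [2, 2, 0, 0, 2, 4]
  ready (indeg=0): [2, 3]
  pop 2: indeg[0]->1; indeg[1]->1; indeg[4]->1; indeg[5]->3 | ready=[3] | order so far=[2]
  pop 3: indeg[1]->0 | ready=[1] | order so far=[2, 3]
  pop 1: indeg[0]->0; indeg[4]->0; indeg[5]->2 | ready=[0, 4] | order so far=[2, 3, 1]
  pop 0: indeg[5]->1 | ready=[4] | order so far=[2, 3, 1, 0]
  pop 4: indeg[5]->0 | ready=[5] | order so far=[2, 3, 1, 0, 4]
  pop 5: no out-edges | ready=[] | order so far=[2, 3, 1, 0, 4, 5]
  Result: [2, 3, 1, 0, 4, 5]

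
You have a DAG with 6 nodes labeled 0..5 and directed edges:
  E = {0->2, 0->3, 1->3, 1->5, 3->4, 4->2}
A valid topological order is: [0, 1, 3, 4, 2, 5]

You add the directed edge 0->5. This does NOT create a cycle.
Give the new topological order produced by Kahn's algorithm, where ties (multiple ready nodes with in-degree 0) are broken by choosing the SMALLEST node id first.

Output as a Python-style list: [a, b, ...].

Old toposort: [0, 1, 3, 4, 2, 5]
Added edge: 0->5
Position of 0 (0) < position of 5 (5). Old order still valid.
Run Kahn's algorithm (break ties by smallest node id):
  initial in-degrees: [0, 0, 2, 2, 1, 2]
  ready (indeg=0): [0, 1]
  pop 0: indeg[2]->1; indeg[3]->1; indeg[5]->1 | ready=[1] | order so far=[0]
  pop 1: indeg[3]->0; indeg[5]->0 | ready=[3, 5] | order so far=[0, 1]
  pop 3: indeg[4]->0 | ready=[4, 5] | order so far=[0, 1, 3]
  pop 4: indeg[2]->0 | ready=[2, 5] | order so far=[0, 1, 3, 4]
  pop 2: no out-edges | ready=[5] | order so far=[0, 1, 3, 4, 2]
  pop 5: no out-edges | ready=[] | order so far=[0, 1, 3, 4, 2, 5]
  Result: [0, 1, 3, 4, 2, 5]

Answer: [0, 1, 3, 4, 2, 5]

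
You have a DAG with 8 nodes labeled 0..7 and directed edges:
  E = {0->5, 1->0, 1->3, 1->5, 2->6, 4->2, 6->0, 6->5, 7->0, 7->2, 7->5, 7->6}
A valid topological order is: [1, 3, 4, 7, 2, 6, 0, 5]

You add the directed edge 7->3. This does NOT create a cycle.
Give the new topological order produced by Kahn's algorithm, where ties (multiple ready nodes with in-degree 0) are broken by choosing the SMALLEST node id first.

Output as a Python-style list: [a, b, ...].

Old toposort: [1, 3, 4, 7, 2, 6, 0, 5]
Added edge: 7->3
Position of 7 (3) > position of 3 (1). Must reorder: 7 must now come before 3.
Run Kahn's algorithm (break ties by smallest node id):
  initial in-degrees: [3, 0, 2, 2, 0, 4, 2, 0]
  ready (indeg=0): [1, 4, 7]
  pop 1: indeg[0]->2; indeg[3]->1; indeg[5]->3 | ready=[4, 7] | order so far=[1]
  pop 4: indeg[2]->1 | ready=[7] | order so far=[1, 4]
  pop 7: indeg[0]->1; indeg[2]->0; indeg[3]->0; indeg[5]->2; indeg[6]->1 | ready=[2, 3] | order so far=[1, 4, 7]
  pop 2: indeg[6]->0 | ready=[3, 6] | order so far=[1, 4, 7, 2]
  pop 3: no out-edges | ready=[6] | order so far=[1, 4, 7, 2, 3]
  pop 6: indeg[0]->0; indeg[5]->1 | ready=[0] | order so far=[1, 4, 7, 2, 3, 6]
  pop 0: indeg[5]->0 | ready=[5] | order so far=[1, 4, 7, 2, 3, 6, 0]
  pop 5: no out-edges | ready=[] | order so far=[1, 4, 7, 2, 3, 6, 0, 5]
  Result: [1, 4, 7, 2, 3, 6, 0, 5]

Answer: [1, 4, 7, 2, 3, 6, 0, 5]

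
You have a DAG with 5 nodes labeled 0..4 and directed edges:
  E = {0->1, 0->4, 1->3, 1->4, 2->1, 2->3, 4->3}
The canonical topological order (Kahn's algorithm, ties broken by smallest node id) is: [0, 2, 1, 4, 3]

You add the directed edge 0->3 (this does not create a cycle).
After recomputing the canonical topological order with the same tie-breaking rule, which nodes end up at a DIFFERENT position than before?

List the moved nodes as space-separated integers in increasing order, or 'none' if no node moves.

Old toposort: [0, 2, 1, 4, 3]
Added edge 0->3
Recompute Kahn (smallest-id tiebreak):
  initial in-degrees: [0, 2, 0, 4, 2]
  ready (indeg=0): [0, 2]
  pop 0: indeg[1]->1; indeg[3]->3; indeg[4]->1 | ready=[2] | order so far=[0]
  pop 2: indeg[1]->0; indeg[3]->2 | ready=[1] | order so far=[0, 2]
  pop 1: indeg[3]->1; indeg[4]->0 | ready=[4] | order so far=[0, 2, 1]
  pop 4: indeg[3]->0 | ready=[3] | order so far=[0, 2, 1, 4]
  pop 3: no out-edges | ready=[] | order so far=[0, 2, 1, 4, 3]
New canonical toposort: [0, 2, 1, 4, 3]
Compare positions:
  Node 0: index 0 -> 0 (same)
  Node 1: index 2 -> 2 (same)
  Node 2: index 1 -> 1 (same)
  Node 3: index 4 -> 4 (same)
  Node 4: index 3 -> 3 (same)
Nodes that changed position: none

Answer: none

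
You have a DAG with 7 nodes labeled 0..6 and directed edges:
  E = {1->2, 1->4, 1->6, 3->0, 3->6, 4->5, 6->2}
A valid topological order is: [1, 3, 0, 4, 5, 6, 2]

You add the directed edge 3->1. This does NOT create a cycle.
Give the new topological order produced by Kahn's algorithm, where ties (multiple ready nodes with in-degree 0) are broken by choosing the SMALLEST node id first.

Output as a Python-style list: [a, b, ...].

Answer: [3, 0, 1, 4, 5, 6, 2]

Derivation:
Old toposort: [1, 3, 0, 4, 5, 6, 2]
Added edge: 3->1
Position of 3 (1) > position of 1 (0). Must reorder: 3 must now come before 1.
Run Kahn's algorithm (break ties by smallest node id):
  initial in-degrees: [1, 1, 2, 0, 1, 1, 2]
  ready (indeg=0): [3]
  pop 3: indeg[0]->0; indeg[1]->0; indeg[6]->1 | ready=[0, 1] | order so far=[3]
  pop 0: no out-edges | ready=[1] | order so far=[3, 0]
  pop 1: indeg[2]->1; indeg[4]->0; indeg[6]->0 | ready=[4, 6] | order so far=[3, 0, 1]
  pop 4: indeg[5]->0 | ready=[5, 6] | order so far=[3, 0, 1, 4]
  pop 5: no out-edges | ready=[6] | order so far=[3, 0, 1, 4, 5]
  pop 6: indeg[2]->0 | ready=[2] | order so far=[3, 0, 1, 4, 5, 6]
  pop 2: no out-edges | ready=[] | order so far=[3, 0, 1, 4, 5, 6, 2]
  Result: [3, 0, 1, 4, 5, 6, 2]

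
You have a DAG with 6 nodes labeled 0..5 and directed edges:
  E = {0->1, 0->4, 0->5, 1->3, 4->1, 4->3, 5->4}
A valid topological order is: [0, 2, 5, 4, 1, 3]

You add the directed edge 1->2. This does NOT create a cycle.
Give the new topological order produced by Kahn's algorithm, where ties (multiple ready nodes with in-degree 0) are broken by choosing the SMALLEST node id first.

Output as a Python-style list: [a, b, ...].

Answer: [0, 5, 4, 1, 2, 3]

Derivation:
Old toposort: [0, 2, 5, 4, 1, 3]
Added edge: 1->2
Position of 1 (4) > position of 2 (1). Must reorder: 1 must now come before 2.
Run Kahn's algorithm (break ties by smallest node id):
  initial in-degrees: [0, 2, 1, 2, 2, 1]
  ready (indeg=0): [0]
  pop 0: indeg[1]->1; indeg[4]->1; indeg[5]->0 | ready=[5] | order so far=[0]
  pop 5: indeg[4]->0 | ready=[4] | order so far=[0, 5]
  pop 4: indeg[1]->0; indeg[3]->1 | ready=[1] | order so far=[0, 5, 4]
  pop 1: indeg[2]->0; indeg[3]->0 | ready=[2, 3] | order so far=[0, 5, 4, 1]
  pop 2: no out-edges | ready=[3] | order so far=[0, 5, 4, 1, 2]
  pop 3: no out-edges | ready=[] | order so far=[0, 5, 4, 1, 2, 3]
  Result: [0, 5, 4, 1, 2, 3]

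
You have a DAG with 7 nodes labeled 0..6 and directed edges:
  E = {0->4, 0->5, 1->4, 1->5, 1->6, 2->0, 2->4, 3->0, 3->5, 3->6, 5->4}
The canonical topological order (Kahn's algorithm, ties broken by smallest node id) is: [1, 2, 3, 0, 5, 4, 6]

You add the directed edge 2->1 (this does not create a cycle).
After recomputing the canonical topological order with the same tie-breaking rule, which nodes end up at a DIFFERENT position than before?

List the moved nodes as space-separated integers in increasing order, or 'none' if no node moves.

Answer: 1 2

Derivation:
Old toposort: [1, 2, 3, 0, 5, 4, 6]
Added edge 2->1
Recompute Kahn (smallest-id tiebreak):
  initial in-degrees: [2, 1, 0, 0, 4, 3, 2]
  ready (indeg=0): [2, 3]
  pop 2: indeg[0]->1; indeg[1]->0; indeg[4]->3 | ready=[1, 3] | order so far=[2]
  pop 1: indeg[4]->2; indeg[5]->2; indeg[6]->1 | ready=[3] | order so far=[2, 1]
  pop 3: indeg[0]->0; indeg[5]->1; indeg[6]->0 | ready=[0, 6] | order so far=[2, 1, 3]
  pop 0: indeg[4]->1; indeg[5]->0 | ready=[5, 6] | order so far=[2, 1, 3, 0]
  pop 5: indeg[4]->0 | ready=[4, 6] | order so far=[2, 1, 3, 0, 5]
  pop 4: no out-edges | ready=[6] | order so far=[2, 1, 3, 0, 5, 4]
  pop 6: no out-edges | ready=[] | order so far=[2, 1, 3, 0, 5, 4, 6]
New canonical toposort: [2, 1, 3, 0, 5, 4, 6]
Compare positions:
  Node 0: index 3 -> 3 (same)
  Node 1: index 0 -> 1 (moved)
  Node 2: index 1 -> 0 (moved)
  Node 3: index 2 -> 2 (same)
  Node 4: index 5 -> 5 (same)
  Node 5: index 4 -> 4 (same)
  Node 6: index 6 -> 6 (same)
Nodes that changed position: 1 2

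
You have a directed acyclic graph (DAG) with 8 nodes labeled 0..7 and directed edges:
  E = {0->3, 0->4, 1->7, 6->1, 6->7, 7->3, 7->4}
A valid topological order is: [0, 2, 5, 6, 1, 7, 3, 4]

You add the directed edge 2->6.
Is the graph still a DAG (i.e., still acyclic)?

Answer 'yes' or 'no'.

Given toposort: [0, 2, 5, 6, 1, 7, 3, 4]
Position of 2: index 1; position of 6: index 3
New edge 2->6: forward
Forward edge: respects the existing order. Still a DAG, same toposort still valid.
Still a DAG? yes

Answer: yes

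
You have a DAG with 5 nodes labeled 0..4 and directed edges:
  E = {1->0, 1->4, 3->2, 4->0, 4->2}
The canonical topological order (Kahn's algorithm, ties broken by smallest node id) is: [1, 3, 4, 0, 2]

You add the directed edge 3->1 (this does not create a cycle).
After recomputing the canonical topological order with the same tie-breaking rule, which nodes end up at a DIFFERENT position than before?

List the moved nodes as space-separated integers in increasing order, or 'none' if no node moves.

Old toposort: [1, 3, 4, 0, 2]
Added edge 3->1
Recompute Kahn (smallest-id tiebreak):
  initial in-degrees: [2, 1, 2, 0, 1]
  ready (indeg=0): [3]
  pop 3: indeg[1]->0; indeg[2]->1 | ready=[1] | order so far=[3]
  pop 1: indeg[0]->1; indeg[4]->0 | ready=[4] | order so far=[3, 1]
  pop 4: indeg[0]->0; indeg[2]->0 | ready=[0, 2] | order so far=[3, 1, 4]
  pop 0: no out-edges | ready=[2] | order so far=[3, 1, 4, 0]
  pop 2: no out-edges | ready=[] | order so far=[3, 1, 4, 0, 2]
New canonical toposort: [3, 1, 4, 0, 2]
Compare positions:
  Node 0: index 3 -> 3 (same)
  Node 1: index 0 -> 1 (moved)
  Node 2: index 4 -> 4 (same)
  Node 3: index 1 -> 0 (moved)
  Node 4: index 2 -> 2 (same)
Nodes that changed position: 1 3

Answer: 1 3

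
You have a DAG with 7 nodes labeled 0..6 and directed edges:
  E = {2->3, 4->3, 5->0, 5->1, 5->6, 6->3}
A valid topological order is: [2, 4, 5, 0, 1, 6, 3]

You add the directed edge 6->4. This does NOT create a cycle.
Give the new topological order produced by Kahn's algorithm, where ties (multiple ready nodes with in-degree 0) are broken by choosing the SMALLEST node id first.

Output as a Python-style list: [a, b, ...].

Old toposort: [2, 4, 5, 0, 1, 6, 3]
Added edge: 6->4
Position of 6 (5) > position of 4 (1). Must reorder: 6 must now come before 4.
Run Kahn's algorithm (break ties by smallest node id):
  initial in-degrees: [1, 1, 0, 3, 1, 0, 1]
  ready (indeg=0): [2, 5]
  pop 2: indeg[3]->2 | ready=[5] | order so far=[2]
  pop 5: indeg[0]->0; indeg[1]->0; indeg[6]->0 | ready=[0, 1, 6] | order so far=[2, 5]
  pop 0: no out-edges | ready=[1, 6] | order so far=[2, 5, 0]
  pop 1: no out-edges | ready=[6] | order so far=[2, 5, 0, 1]
  pop 6: indeg[3]->1; indeg[4]->0 | ready=[4] | order so far=[2, 5, 0, 1, 6]
  pop 4: indeg[3]->0 | ready=[3] | order so far=[2, 5, 0, 1, 6, 4]
  pop 3: no out-edges | ready=[] | order so far=[2, 5, 0, 1, 6, 4, 3]
  Result: [2, 5, 0, 1, 6, 4, 3]

Answer: [2, 5, 0, 1, 6, 4, 3]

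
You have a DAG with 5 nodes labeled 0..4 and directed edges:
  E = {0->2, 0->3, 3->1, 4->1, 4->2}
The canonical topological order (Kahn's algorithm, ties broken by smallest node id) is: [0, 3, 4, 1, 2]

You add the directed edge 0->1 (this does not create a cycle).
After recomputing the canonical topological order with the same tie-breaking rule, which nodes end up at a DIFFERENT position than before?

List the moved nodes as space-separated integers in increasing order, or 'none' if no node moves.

Answer: none

Derivation:
Old toposort: [0, 3, 4, 1, 2]
Added edge 0->1
Recompute Kahn (smallest-id tiebreak):
  initial in-degrees: [0, 3, 2, 1, 0]
  ready (indeg=0): [0, 4]
  pop 0: indeg[1]->2; indeg[2]->1; indeg[3]->0 | ready=[3, 4] | order so far=[0]
  pop 3: indeg[1]->1 | ready=[4] | order so far=[0, 3]
  pop 4: indeg[1]->0; indeg[2]->0 | ready=[1, 2] | order so far=[0, 3, 4]
  pop 1: no out-edges | ready=[2] | order so far=[0, 3, 4, 1]
  pop 2: no out-edges | ready=[] | order so far=[0, 3, 4, 1, 2]
New canonical toposort: [0, 3, 4, 1, 2]
Compare positions:
  Node 0: index 0 -> 0 (same)
  Node 1: index 3 -> 3 (same)
  Node 2: index 4 -> 4 (same)
  Node 3: index 1 -> 1 (same)
  Node 4: index 2 -> 2 (same)
Nodes that changed position: none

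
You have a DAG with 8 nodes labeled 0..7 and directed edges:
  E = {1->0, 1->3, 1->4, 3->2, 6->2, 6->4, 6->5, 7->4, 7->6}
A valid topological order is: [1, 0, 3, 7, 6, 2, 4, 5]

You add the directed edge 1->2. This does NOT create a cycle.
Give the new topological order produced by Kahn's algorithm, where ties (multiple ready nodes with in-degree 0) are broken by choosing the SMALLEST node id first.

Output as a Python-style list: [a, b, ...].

Old toposort: [1, 0, 3, 7, 6, 2, 4, 5]
Added edge: 1->2
Position of 1 (0) < position of 2 (5). Old order still valid.
Run Kahn's algorithm (break ties by smallest node id):
  initial in-degrees: [1, 0, 3, 1, 3, 1, 1, 0]
  ready (indeg=0): [1, 7]
  pop 1: indeg[0]->0; indeg[2]->2; indeg[3]->0; indeg[4]->2 | ready=[0, 3, 7] | order so far=[1]
  pop 0: no out-edges | ready=[3, 7] | order so far=[1, 0]
  pop 3: indeg[2]->1 | ready=[7] | order so far=[1, 0, 3]
  pop 7: indeg[4]->1; indeg[6]->0 | ready=[6] | order so far=[1, 0, 3, 7]
  pop 6: indeg[2]->0; indeg[4]->0; indeg[5]->0 | ready=[2, 4, 5] | order so far=[1, 0, 3, 7, 6]
  pop 2: no out-edges | ready=[4, 5] | order so far=[1, 0, 3, 7, 6, 2]
  pop 4: no out-edges | ready=[5] | order so far=[1, 0, 3, 7, 6, 2, 4]
  pop 5: no out-edges | ready=[] | order so far=[1, 0, 3, 7, 6, 2, 4, 5]
  Result: [1, 0, 3, 7, 6, 2, 4, 5]

Answer: [1, 0, 3, 7, 6, 2, 4, 5]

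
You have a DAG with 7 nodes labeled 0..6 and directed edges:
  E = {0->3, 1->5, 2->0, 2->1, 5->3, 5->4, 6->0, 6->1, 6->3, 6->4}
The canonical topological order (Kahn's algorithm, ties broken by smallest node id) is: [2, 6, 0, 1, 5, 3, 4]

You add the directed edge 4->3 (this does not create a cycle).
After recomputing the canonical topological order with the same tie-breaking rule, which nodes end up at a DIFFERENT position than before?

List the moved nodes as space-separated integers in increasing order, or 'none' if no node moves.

Answer: 3 4

Derivation:
Old toposort: [2, 6, 0, 1, 5, 3, 4]
Added edge 4->3
Recompute Kahn (smallest-id tiebreak):
  initial in-degrees: [2, 2, 0, 4, 2, 1, 0]
  ready (indeg=0): [2, 6]
  pop 2: indeg[0]->1; indeg[1]->1 | ready=[6] | order so far=[2]
  pop 6: indeg[0]->0; indeg[1]->0; indeg[3]->3; indeg[4]->1 | ready=[0, 1] | order so far=[2, 6]
  pop 0: indeg[3]->2 | ready=[1] | order so far=[2, 6, 0]
  pop 1: indeg[5]->0 | ready=[5] | order so far=[2, 6, 0, 1]
  pop 5: indeg[3]->1; indeg[4]->0 | ready=[4] | order so far=[2, 6, 0, 1, 5]
  pop 4: indeg[3]->0 | ready=[3] | order so far=[2, 6, 0, 1, 5, 4]
  pop 3: no out-edges | ready=[] | order so far=[2, 6, 0, 1, 5, 4, 3]
New canonical toposort: [2, 6, 0, 1, 5, 4, 3]
Compare positions:
  Node 0: index 2 -> 2 (same)
  Node 1: index 3 -> 3 (same)
  Node 2: index 0 -> 0 (same)
  Node 3: index 5 -> 6 (moved)
  Node 4: index 6 -> 5 (moved)
  Node 5: index 4 -> 4 (same)
  Node 6: index 1 -> 1 (same)
Nodes that changed position: 3 4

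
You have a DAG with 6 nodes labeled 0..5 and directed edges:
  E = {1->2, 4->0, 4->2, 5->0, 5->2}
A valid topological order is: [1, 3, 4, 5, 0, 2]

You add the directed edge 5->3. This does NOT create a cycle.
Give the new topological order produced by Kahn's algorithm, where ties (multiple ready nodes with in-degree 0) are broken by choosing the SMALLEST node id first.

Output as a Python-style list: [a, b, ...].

Answer: [1, 4, 5, 0, 2, 3]

Derivation:
Old toposort: [1, 3, 4, 5, 0, 2]
Added edge: 5->3
Position of 5 (3) > position of 3 (1). Must reorder: 5 must now come before 3.
Run Kahn's algorithm (break ties by smallest node id):
  initial in-degrees: [2, 0, 3, 1, 0, 0]
  ready (indeg=0): [1, 4, 5]
  pop 1: indeg[2]->2 | ready=[4, 5] | order so far=[1]
  pop 4: indeg[0]->1; indeg[2]->1 | ready=[5] | order so far=[1, 4]
  pop 5: indeg[0]->0; indeg[2]->0; indeg[3]->0 | ready=[0, 2, 3] | order so far=[1, 4, 5]
  pop 0: no out-edges | ready=[2, 3] | order so far=[1, 4, 5, 0]
  pop 2: no out-edges | ready=[3] | order so far=[1, 4, 5, 0, 2]
  pop 3: no out-edges | ready=[] | order so far=[1, 4, 5, 0, 2, 3]
  Result: [1, 4, 5, 0, 2, 3]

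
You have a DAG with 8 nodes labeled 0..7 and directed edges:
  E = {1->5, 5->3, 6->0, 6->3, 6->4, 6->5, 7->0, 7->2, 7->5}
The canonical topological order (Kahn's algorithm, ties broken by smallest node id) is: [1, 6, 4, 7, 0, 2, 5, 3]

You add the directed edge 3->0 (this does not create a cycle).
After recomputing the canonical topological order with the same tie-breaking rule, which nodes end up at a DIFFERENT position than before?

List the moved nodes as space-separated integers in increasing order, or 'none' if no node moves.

Old toposort: [1, 6, 4, 7, 0, 2, 5, 3]
Added edge 3->0
Recompute Kahn (smallest-id tiebreak):
  initial in-degrees: [3, 0, 1, 2, 1, 3, 0, 0]
  ready (indeg=0): [1, 6, 7]
  pop 1: indeg[5]->2 | ready=[6, 7] | order so far=[1]
  pop 6: indeg[0]->2; indeg[3]->1; indeg[4]->0; indeg[5]->1 | ready=[4, 7] | order so far=[1, 6]
  pop 4: no out-edges | ready=[7] | order so far=[1, 6, 4]
  pop 7: indeg[0]->1; indeg[2]->0; indeg[5]->0 | ready=[2, 5] | order so far=[1, 6, 4, 7]
  pop 2: no out-edges | ready=[5] | order so far=[1, 6, 4, 7, 2]
  pop 5: indeg[3]->0 | ready=[3] | order so far=[1, 6, 4, 7, 2, 5]
  pop 3: indeg[0]->0 | ready=[0] | order so far=[1, 6, 4, 7, 2, 5, 3]
  pop 0: no out-edges | ready=[] | order so far=[1, 6, 4, 7, 2, 5, 3, 0]
New canonical toposort: [1, 6, 4, 7, 2, 5, 3, 0]
Compare positions:
  Node 0: index 4 -> 7 (moved)
  Node 1: index 0 -> 0 (same)
  Node 2: index 5 -> 4 (moved)
  Node 3: index 7 -> 6 (moved)
  Node 4: index 2 -> 2 (same)
  Node 5: index 6 -> 5 (moved)
  Node 6: index 1 -> 1 (same)
  Node 7: index 3 -> 3 (same)
Nodes that changed position: 0 2 3 5

Answer: 0 2 3 5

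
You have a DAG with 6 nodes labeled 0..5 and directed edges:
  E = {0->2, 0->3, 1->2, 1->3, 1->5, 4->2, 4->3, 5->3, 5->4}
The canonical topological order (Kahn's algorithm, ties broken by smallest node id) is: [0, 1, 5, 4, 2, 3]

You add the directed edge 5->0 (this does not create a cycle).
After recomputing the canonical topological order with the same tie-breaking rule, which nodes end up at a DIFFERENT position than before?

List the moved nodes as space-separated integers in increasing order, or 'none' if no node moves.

Old toposort: [0, 1, 5, 4, 2, 3]
Added edge 5->0
Recompute Kahn (smallest-id tiebreak):
  initial in-degrees: [1, 0, 3, 4, 1, 1]
  ready (indeg=0): [1]
  pop 1: indeg[2]->2; indeg[3]->3; indeg[5]->0 | ready=[5] | order so far=[1]
  pop 5: indeg[0]->0; indeg[3]->2; indeg[4]->0 | ready=[0, 4] | order so far=[1, 5]
  pop 0: indeg[2]->1; indeg[3]->1 | ready=[4] | order so far=[1, 5, 0]
  pop 4: indeg[2]->0; indeg[3]->0 | ready=[2, 3] | order so far=[1, 5, 0, 4]
  pop 2: no out-edges | ready=[3] | order so far=[1, 5, 0, 4, 2]
  pop 3: no out-edges | ready=[] | order so far=[1, 5, 0, 4, 2, 3]
New canonical toposort: [1, 5, 0, 4, 2, 3]
Compare positions:
  Node 0: index 0 -> 2 (moved)
  Node 1: index 1 -> 0 (moved)
  Node 2: index 4 -> 4 (same)
  Node 3: index 5 -> 5 (same)
  Node 4: index 3 -> 3 (same)
  Node 5: index 2 -> 1 (moved)
Nodes that changed position: 0 1 5

Answer: 0 1 5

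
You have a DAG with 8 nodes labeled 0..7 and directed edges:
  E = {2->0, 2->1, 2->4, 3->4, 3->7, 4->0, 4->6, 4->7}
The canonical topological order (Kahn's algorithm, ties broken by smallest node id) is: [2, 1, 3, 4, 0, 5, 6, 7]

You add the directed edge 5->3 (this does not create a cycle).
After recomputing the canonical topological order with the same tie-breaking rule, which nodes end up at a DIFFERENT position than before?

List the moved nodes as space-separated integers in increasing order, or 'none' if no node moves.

Old toposort: [2, 1, 3, 4, 0, 5, 6, 7]
Added edge 5->3
Recompute Kahn (smallest-id tiebreak):
  initial in-degrees: [2, 1, 0, 1, 2, 0, 1, 2]
  ready (indeg=0): [2, 5]
  pop 2: indeg[0]->1; indeg[1]->0; indeg[4]->1 | ready=[1, 5] | order so far=[2]
  pop 1: no out-edges | ready=[5] | order so far=[2, 1]
  pop 5: indeg[3]->0 | ready=[3] | order so far=[2, 1, 5]
  pop 3: indeg[4]->0; indeg[7]->1 | ready=[4] | order so far=[2, 1, 5, 3]
  pop 4: indeg[0]->0; indeg[6]->0; indeg[7]->0 | ready=[0, 6, 7] | order so far=[2, 1, 5, 3, 4]
  pop 0: no out-edges | ready=[6, 7] | order so far=[2, 1, 5, 3, 4, 0]
  pop 6: no out-edges | ready=[7] | order so far=[2, 1, 5, 3, 4, 0, 6]
  pop 7: no out-edges | ready=[] | order so far=[2, 1, 5, 3, 4, 0, 6, 7]
New canonical toposort: [2, 1, 5, 3, 4, 0, 6, 7]
Compare positions:
  Node 0: index 4 -> 5 (moved)
  Node 1: index 1 -> 1 (same)
  Node 2: index 0 -> 0 (same)
  Node 3: index 2 -> 3 (moved)
  Node 4: index 3 -> 4 (moved)
  Node 5: index 5 -> 2 (moved)
  Node 6: index 6 -> 6 (same)
  Node 7: index 7 -> 7 (same)
Nodes that changed position: 0 3 4 5

Answer: 0 3 4 5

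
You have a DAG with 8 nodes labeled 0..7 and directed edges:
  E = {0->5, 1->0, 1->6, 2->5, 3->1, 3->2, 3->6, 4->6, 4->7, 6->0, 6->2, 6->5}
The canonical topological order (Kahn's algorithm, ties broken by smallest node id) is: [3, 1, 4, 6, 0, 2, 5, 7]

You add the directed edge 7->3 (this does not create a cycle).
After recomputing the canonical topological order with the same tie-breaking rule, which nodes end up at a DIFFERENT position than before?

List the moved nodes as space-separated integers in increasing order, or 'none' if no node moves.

Old toposort: [3, 1, 4, 6, 0, 2, 5, 7]
Added edge 7->3
Recompute Kahn (smallest-id tiebreak):
  initial in-degrees: [2, 1, 2, 1, 0, 3, 3, 1]
  ready (indeg=0): [4]
  pop 4: indeg[6]->2; indeg[7]->0 | ready=[7] | order so far=[4]
  pop 7: indeg[3]->0 | ready=[3] | order so far=[4, 7]
  pop 3: indeg[1]->0; indeg[2]->1; indeg[6]->1 | ready=[1] | order so far=[4, 7, 3]
  pop 1: indeg[0]->1; indeg[6]->0 | ready=[6] | order so far=[4, 7, 3, 1]
  pop 6: indeg[0]->0; indeg[2]->0; indeg[5]->2 | ready=[0, 2] | order so far=[4, 7, 3, 1, 6]
  pop 0: indeg[5]->1 | ready=[2] | order so far=[4, 7, 3, 1, 6, 0]
  pop 2: indeg[5]->0 | ready=[5] | order so far=[4, 7, 3, 1, 6, 0, 2]
  pop 5: no out-edges | ready=[] | order so far=[4, 7, 3, 1, 6, 0, 2, 5]
New canonical toposort: [4, 7, 3, 1, 6, 0, 2, 5]
Compare positions:
  Node 0: index 4 -> 5 (moved)
  Node 1: index 1 -> 3 (moved)
  Node 2: index 5 -> 6 (moved)
  Node 3: index 0 -> 2 (moved)
  Node 4: index 2 -> 0 (moved)
  Node 5: index 6 -> 7 (moved)
  Node 6: index 3 -> 4 (moved)
  Node 7: index 7 -> 1 (moved)
Nodes that changed position: 0 1 2 3 4 5 6 7

Answer: 0 1 2 3 4 5 6 7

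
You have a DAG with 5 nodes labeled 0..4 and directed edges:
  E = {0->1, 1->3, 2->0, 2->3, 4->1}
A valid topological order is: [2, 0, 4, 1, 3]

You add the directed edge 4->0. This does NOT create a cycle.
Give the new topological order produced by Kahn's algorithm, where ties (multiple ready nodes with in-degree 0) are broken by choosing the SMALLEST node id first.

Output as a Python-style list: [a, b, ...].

Answer: [2, 4, 0, 1, 3]

Derivation:
Old toposort: [2, 0, 4, 1, 3]
Added edge: 4->0
Position of 4 (2) > position of 0 (1). Must reorder: 4 must now come before 0.
Run Kahn's algorithm (break ties by smallest node id):
  initial in-degrees: [2, 2, 0, 2, 0]
  ready (indeg=0): [2, 4]
  pop 2: indeg[0]->1; indeg[3]->1 | ready=[4] | order so far=[2]
  pop 4: indeg[0]->0; indeg[1]->1 | ready=[0] | order so far=[2, 4]
  pop 0: indeg[1]->0 | ready=[1] | order so far=[2, 4, 0]
  pop 1: indeg[3]->0 | ready=[3] | order so far=[2, 4, 0, 1]
  pop 3: no out-edges | ready=[] | order so far=[2, 4, 0, 1, 3]
  Result: [2, 4, 0, 1, 3]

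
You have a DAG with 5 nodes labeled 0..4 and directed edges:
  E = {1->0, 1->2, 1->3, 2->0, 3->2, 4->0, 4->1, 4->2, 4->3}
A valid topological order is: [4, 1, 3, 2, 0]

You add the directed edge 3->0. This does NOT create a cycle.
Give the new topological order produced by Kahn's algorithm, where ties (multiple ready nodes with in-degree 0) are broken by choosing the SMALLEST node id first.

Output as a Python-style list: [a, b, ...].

Old toposort: [4, 1, 3, 2, 0]
Added edge: 3->0
Position of 3 (2) < position of 0 (4). Old order still valid.
Run Kahn's algorithm (break ties by smallest node id):
  initial in-degrees: [4, 1, 3, 2, 0]
  ready (indeg=0): [4]
  pop 4: indeg[0]->3; indeg[1]->0; indeg[2]->2; indeg[3]->1 | ready=[1] | order so far=[4]
  pop 1: indeg[0]->2; indeg[2]->1; indeg[3]->0 | ready=[3] | order so far=[4, 1]
  pop 3: indeg[0]->1; indeg[2]->0 | ready=[2] | order so far=[4, 1, 3]
  pop 2: indeg[0]->0 | ready=[0] | order so far=[4, 1, 3, 2]
  pop 0: no out-edges | ready=[] | order so far=[4, 1, 3, 2, 0]
  Result: [4, 1, 3, 2, 0]

Answer: [4, 1, 3, 2, 0]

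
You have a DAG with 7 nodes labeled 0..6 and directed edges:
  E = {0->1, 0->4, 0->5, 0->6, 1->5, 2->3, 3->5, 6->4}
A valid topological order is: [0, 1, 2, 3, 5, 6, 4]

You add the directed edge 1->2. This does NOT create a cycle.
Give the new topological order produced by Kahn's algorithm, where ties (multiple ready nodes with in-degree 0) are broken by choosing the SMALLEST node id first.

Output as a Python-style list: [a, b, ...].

Old toposort: [0, 1, 2, 3, 5, 6, 4]
Added edge: 1->2
Position of 1 (1) < position of 2 (2). Old order still valid.
Run Kahn's algorithm (break ties by smallest node id):
  initial in-degrees: [0, 1, 1, 1, 2, 3, 1]
  ready (indeg=0): [0]
  pop 0: indeg[1]->0; indeg[4]->1; indeg[5]->2; indeg[6]->0 | ready=[1, 6] | order so far=[0]
  pop 1: indeg[2]->0; indeg[5]->1 | ready=[2, 6] | order so far=[0, 1]
  pop 2: indeg[3]->0 | ready=[3, 6] | order so far=[0, 1, 2]
  pop 3: indeg[5]->0 | ready=[5, 6] | order so far=[0, 1, 2, 3]
  pop 5: no out-edges | ready=[6] | order so far=[0, 1, 2, 3, 5]
  pop 6: indeg[4]->0 | ready=[4] | order so far=[0, 1, 2, 3, 5, 6]
  pop 4: no out-edges | ready=[] | order so far=[0, 1, 2, 3, 5, 6, 4]
  Result: [0, 1, 2, 3, 5, 6, 4]

Answer: [0, 1, 2, 3, 5, 6, 4]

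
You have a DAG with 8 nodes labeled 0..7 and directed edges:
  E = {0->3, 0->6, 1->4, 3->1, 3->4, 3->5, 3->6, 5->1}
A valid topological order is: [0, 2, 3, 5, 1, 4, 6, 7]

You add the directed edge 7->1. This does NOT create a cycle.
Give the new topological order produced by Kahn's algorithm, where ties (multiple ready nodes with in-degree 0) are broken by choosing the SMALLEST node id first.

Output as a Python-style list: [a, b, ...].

Answer: [0, 2, 3, 5, 6, 7, 1, 4]

Derivation:
Old toposort: [0, 2, 3, 5, 1, 4, 6, 7]
Added edge: 7->1
Position of 7 (7) > position of 1 (4). Must reorder: 7 must now come before 1.
Run Kahn's algorithm (break ties by smallest node id):
  initial in-degrees: [0, 3, 0, 1, 2, 1, 2, 0]
  ready (indeg=0): [0, 2, 7]
  pop 0: indeg[3]->0; indeg[6]->1 | ready=[2, 3, 7] | order so far=[0]
  pop 2: no out-edges | ready=[3, 7] | order so far=[0, 2]
  pop 3: indeg[1]->2; indeg[4]->1; indeg[5]->0; indeg[6]->0 | ready=[5, 6, 7] | order so far=[0, 2, 3]
  pop 5: indeg[1]->1 | ready=[6, 7] | order so far=[0, 2, 3, 5]
  pop 6: no out-edges | ready=[7] | order so far=[0, 2, 3, 5, 6]
  pop 7: indeg[1]->0 | ready=[1] | order so far=[0, 2, 3, 5, 6, 7]
  pop 1: indeg[4]->0 | ready=[4] | order so far=[0, 2, 3, 5, 6, 7, 1]
  pop 4: no out-edges | ready=[] | order so far=[0, 2, 3, 5, 6, 7, 1, 4]
  Result: [0, 2, 3, 5, 6, 7, 1, 4]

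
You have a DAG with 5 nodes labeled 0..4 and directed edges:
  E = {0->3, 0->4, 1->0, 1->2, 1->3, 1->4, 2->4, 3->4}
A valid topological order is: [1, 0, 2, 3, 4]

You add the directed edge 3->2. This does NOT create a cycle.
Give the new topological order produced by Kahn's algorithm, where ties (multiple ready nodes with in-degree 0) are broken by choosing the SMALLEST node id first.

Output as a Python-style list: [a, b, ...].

Answer: [1, 0, 3, 2, 4]

Derivation:
Old toposort: [1, 0, 2, 3, 4]
Added edge: 3->2
Position of 3 (3) > position of 2 (2). Must reorder: 3 must now come before 2.
Run Kahn's algorithm (break ties by smallest node id):
  initial in-degrees: [1, 0, 2, 2, 4]
  ready (indeg=0): [1]
  pop 1: indeg[0]->0; indeg[2]->1; indeg[3]->1; indeg[4]->3 | ready=[0] | order so far=[1]
  pop 0: indeg[3]->0; indeg[4]->2 | ready=[3] | order so far=[1, 0]
  pop 3: indeg[2]->0; indeg[4]->1 | ready=[2] | order so far=[1, 0, 3]
  pop 2: indeg[4]->0 | ready=[4] | order so far=[1, 0, 3, 2]
  pop 4: no out-edges | ready=[] | order so far=[1, 0, 3, 2, 4]
  Result: [1, 0, 3, 2, 4]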